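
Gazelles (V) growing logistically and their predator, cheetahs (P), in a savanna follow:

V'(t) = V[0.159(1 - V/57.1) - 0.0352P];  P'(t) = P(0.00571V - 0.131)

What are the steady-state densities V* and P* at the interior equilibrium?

From dP/dt = 0 with P > 0: 0.00571V* = 0.131, so V* = 22.9.
Substitute into dV/dt = 0: 0.159(1 - 22.9/57.1) = 0.0352P*.
The bracket is 0.598, giving P* = 0.0951/0.0352 = 2.7.

V* ≈ 22.9, P* ≈ 2.7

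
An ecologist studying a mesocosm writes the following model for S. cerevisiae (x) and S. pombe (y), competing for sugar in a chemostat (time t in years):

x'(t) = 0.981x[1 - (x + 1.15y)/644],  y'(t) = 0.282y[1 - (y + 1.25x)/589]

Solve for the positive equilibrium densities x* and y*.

Setting both brackets to zero gives the nullclines x + 1.15y = 644 and 1.25x + y = 589.
Substituting y = 589 - 1.25x into the first: x(1 - 1.15·1.25) = 644 - 1.15·589.
So x* = -33.3/-0.438 = 76.2, and then y* = 589 - 1.25·76.2 = 494.

x* ≈ 76.2, y* ≈ 494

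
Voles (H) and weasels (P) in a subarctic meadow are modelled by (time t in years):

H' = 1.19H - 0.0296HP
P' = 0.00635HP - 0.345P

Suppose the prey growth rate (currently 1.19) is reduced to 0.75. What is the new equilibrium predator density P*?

P* ≈ 25.3

At the interior fixed point, setting dH/dt = 0 with H > 0 fixes P* = (prey growth rate)/(HP coefficient) — independent of the other coefficients.
With the change, P* = 0.75/0.0296 = 25.3; it falls from 40.2.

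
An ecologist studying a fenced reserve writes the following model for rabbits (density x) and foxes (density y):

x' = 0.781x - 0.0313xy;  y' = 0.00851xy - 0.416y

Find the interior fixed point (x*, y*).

Set dy/dt = 0 with y > 0: 0.00851x - 0.416 = 0, so x* = 0.416/0.00851 = 48.9.
Set dx/dt = 0 with x > 0: 0.781 - 0.0313y = 0, so y* = 0.781/0.0313 = 25.

x* ≈ 48.9, y* ≈ 25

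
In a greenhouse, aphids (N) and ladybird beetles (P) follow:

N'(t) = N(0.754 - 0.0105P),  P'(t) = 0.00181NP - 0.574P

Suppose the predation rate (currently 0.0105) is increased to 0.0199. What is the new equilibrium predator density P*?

P* ≈ 37.9

At the interior fixed point, setting dN/dt = 0 with N > 0 fixes P* = (prey growth rate)/(NP coefficient) — independent of the other coefficients.
With the change, P* = 0.754/0.0199 = 37.9; it falls from 71.8.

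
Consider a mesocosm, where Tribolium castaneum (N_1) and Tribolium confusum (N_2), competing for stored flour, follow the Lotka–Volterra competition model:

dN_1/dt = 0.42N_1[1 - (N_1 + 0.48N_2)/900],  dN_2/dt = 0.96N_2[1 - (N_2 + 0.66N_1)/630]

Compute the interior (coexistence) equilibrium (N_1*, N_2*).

N_1* ≈ 875, N_2* ≈ 52.7

Setting both brackets to zero gives the nullclines N_1 + 0.48N_2 = 900 and 0.66N_1 + N_2 = 630.
Substituting N_2 = 630 - 0.66N_1 into the first: N_1(1 - 0.48·0.66) = 900 - 0.48·630.
So N_1* = 598/0.683 = 875, and then N_2* = 630 - 0.66·875 = 52.7.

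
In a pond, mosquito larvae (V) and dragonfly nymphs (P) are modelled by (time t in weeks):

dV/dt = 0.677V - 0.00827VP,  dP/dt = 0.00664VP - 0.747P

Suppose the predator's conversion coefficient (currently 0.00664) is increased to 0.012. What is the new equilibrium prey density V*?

V* ≈ 62.2

At the interior fixed point, setting dP/dt = 0 with P > 0 fixes V* = (predator death rate)/(VP coefficient) — independent of the other coefficients.
With the change, V* = 0.747/0.012 = 62.2; it falls from 112.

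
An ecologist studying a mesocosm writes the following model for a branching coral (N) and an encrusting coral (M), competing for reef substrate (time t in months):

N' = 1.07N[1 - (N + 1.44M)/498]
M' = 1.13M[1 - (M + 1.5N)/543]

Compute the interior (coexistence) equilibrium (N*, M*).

Setting both brackets to zero gives the nullclines N + 1.44M = 498 and 1.5N + M = 543.
Substituting M = 543 - 1.5N into the first: N(1 - 1.44·1.5) = 498 - 1.44·543.
So N* = -284/-1.16 = 245, and then M* = 543 - 1.5·245 = 176.

N* ≈ 245, M* ≈ 176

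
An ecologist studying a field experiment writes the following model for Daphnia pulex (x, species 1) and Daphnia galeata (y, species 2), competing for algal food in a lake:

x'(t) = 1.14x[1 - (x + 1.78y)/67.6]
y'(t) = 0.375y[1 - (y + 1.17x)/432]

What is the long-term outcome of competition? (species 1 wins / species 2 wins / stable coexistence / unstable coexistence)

species 2 excludes species 1

Compare the nullcline intercepts: K1/α12 = 67.6/1.78 = 38 < K2 = 432; K2/α21 = 432/1.17 = 369 > K1 = 67.6.
Since the inequalities point opposite ways, species 2 can invade but species 1 cannot.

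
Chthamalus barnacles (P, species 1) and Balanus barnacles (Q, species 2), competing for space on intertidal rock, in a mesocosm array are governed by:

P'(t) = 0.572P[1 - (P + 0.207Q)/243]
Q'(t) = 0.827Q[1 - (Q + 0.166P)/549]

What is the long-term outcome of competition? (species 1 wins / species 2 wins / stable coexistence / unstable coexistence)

Compare the nullcline intercepts: K1/α12 = 243/0.207 = 1170 > K2 = 549; K2/α21 = 549/0.166 = 3310 > K1 = 243.
Since both inequalities hold, each species can invade when rare, so the interior equilibrium is stable.

stable coexistence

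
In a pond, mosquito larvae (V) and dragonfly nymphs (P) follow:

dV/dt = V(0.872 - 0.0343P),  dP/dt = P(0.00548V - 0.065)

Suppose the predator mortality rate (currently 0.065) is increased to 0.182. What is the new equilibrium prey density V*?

V* ≈ 33.2

At the interior fixed point, setting dP/dt = 0 with P > 0 fixes V* = (predator death rate)/(VP coefficient) — independent of the other coefficients.
With the change, V* = 0.182/0.00548 = 33.2; it rises from 11.9.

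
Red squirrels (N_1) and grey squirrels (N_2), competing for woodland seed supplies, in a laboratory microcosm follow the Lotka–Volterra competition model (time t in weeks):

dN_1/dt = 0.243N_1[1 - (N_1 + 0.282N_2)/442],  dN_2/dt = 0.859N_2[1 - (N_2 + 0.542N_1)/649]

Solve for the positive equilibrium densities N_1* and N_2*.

Setting both brackets to zero gives the nullclines N_1 + 0.282N_2 = 442 and 0.542N_1 + N_2 = 649.
Substituting N_2 = 649 - 0.542N_1 into the first: N_1(1 - 0.282·0.542) = 442 - 0.282·649.
So N_1* = 259/0.847 = 306, and then N_2* = 649 - 0.542·306 = 483.

N_1* ≈ 306, N_2* ≈ 483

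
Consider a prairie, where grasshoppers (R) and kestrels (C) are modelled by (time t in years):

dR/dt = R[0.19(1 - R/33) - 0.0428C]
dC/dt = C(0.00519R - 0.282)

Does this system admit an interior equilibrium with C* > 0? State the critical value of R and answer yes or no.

Threshold R = 54.3; K < 54.3, so no, the predator goes extinct.

The predator equation gives dC/dt > 0 only when R > 0.282/0.00519 = 54.3.
Without the predator, R → K = 33. Since 33 < 54.3, the predator cannot invade.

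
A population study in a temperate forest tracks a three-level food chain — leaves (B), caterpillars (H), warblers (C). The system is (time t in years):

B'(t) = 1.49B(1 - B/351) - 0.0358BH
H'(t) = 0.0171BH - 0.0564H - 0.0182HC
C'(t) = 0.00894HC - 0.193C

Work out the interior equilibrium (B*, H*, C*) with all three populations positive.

From dC/dt = 0: 0.00894H* = 0.193, so H* = 21.6.
From dB/dt = 0: 1.49(1 - B*/351) = 0.0358·21.6, giving B* = 351·(1 - 0.519) = 169.
From dH/dt = 0: 0.0171·169 - 0.0564 = 0.0182C*, so C* = 2.83/0.0182 = 156.

B* ≈ 169, H* ≈ 21.6, C* ≈ 156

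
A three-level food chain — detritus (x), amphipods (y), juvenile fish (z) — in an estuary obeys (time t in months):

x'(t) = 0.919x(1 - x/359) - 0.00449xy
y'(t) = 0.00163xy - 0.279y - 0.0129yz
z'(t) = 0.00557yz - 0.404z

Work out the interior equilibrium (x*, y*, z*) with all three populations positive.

From dz/dt = 0: 0.00557y* = 0.404, so y* = 72.5.
From dx/dt = 0: 0.919(1 - x*/359) = 0.00449·72.5, giving x* = 359·(1 - 0.354) = 232.
From dy/dt = 0: 0.00163·232 - 0.279 = 0.0129z*, so z* = 0.0988/0.0129 = 7.66.

x* ≈ 232, y* ≈ 72.5, z* ≈ 7.66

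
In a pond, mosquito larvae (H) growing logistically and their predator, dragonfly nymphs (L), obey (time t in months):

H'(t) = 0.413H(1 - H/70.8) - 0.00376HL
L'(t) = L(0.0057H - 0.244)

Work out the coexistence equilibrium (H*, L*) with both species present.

H* ≈ 42.8, L* ≈ 43.4

From dL/dt = 0 with L > 0: 0.0057H* = 0.244, so H* = 42.8.
Substitute into dH/dt = 0: 0.413(1 - 42.8/70.8) = 0.00376L*.
The bracket is 0.395, giving L* = 0.163/0.00376 = 43.4.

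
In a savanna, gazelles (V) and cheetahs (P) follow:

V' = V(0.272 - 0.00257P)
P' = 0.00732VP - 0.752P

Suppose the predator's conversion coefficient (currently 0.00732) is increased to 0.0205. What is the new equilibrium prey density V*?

V* ≈ 36.7

At the interior fixed point, setting dP/dt = 0 with P > 0 fixes V* = (predator death rate)/(VP coefficient) — independent of the other coefficients.
With the change, V* = 0.752/0.0205 = 36.7; it falls from 103.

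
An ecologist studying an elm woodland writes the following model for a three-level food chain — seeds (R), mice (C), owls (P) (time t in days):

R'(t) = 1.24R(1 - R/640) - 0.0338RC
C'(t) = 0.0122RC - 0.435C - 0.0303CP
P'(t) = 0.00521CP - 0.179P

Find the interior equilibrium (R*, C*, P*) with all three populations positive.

R* ≈ 40.6, C* ≈ 34.4, P* ≈ 2.01

From dP/dt = 0: 0.00521C* = 0.179, so C* = 34.4.
From dR/dt = 0: 1.24(1 - R*/640) = 0.0338·34.4, giving R* = 640·(1 - 0.937) = 40.6.
From dC/dt = 0: 0.0122·40.6 - 0.435 = 0.0303P*, so P* = 0.0608/0.0303 = 2.01.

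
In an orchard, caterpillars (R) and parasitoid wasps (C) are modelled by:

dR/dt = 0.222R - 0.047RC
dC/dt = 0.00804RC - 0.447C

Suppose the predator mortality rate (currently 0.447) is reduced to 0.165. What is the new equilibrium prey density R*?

R* ≈ 20.5

At the interior fixed point, setting dC/dt = 0 with C > 0 fixes R* = (predator death rate)/(RC coefficient) — independent of the other coefficients.
With the change, R* = 0.165/0.00804 = 20.5; it falls from 55.6.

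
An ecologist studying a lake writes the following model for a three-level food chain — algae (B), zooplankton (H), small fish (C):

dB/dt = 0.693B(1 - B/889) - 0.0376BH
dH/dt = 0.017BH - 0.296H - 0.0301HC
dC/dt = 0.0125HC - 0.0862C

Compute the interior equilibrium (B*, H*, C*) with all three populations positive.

From dC/dt = 0: 0.0125H* = 0.0862, so H* = 6.9.
From dB/dt = 0: 0.693(1 - B*/889) = 0.0376·6.9, giving B* = 889·(1 - 0.374) = 556.
From dH/dt = 0: 0.017·556 - 0.296 = 0.0301C*, so C* = 9.16/0.0301 = 304.

B* ≈ 556, H* ≈ 6.9, C* ≈ 304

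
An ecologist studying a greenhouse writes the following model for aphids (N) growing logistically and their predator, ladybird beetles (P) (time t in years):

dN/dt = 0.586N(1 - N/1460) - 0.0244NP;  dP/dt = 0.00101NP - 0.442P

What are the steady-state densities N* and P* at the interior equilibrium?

From dP/dt = 0 with P > 0: 0.00101N* = 0.442, so N* = 438.
Substitute into dN/dt = 0: 0.586(1 - 438/1460) = 0.0244P*.
The bracket is 0.7, giving P* = 0.41/0.0244 = 16.8.

N* ≈ 438, P* ≈ 16.8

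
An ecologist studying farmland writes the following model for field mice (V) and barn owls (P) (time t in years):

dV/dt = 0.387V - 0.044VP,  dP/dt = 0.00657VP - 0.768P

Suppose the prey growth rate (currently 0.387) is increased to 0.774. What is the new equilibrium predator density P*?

At the interior fixed point, setting dV/dt = 0 with V > 0 fixes P* = (prey growth rate)/(VP coefficient) — independent of the other coefficients.
With the change, P* = 0.774/0.044 = 17.6; it rises from 8.8.

P* ≈ 17.6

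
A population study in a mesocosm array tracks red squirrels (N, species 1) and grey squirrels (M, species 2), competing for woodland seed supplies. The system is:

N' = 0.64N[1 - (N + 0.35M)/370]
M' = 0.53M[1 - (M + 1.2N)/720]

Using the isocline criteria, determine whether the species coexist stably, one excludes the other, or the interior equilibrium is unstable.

Compare the nullcline intercepts: K1/α12 = 370/0.35 = 1060 > K2 = 720; K2/α21 = 720/1.2 = 600 > K1 = 370.
Since both inequalities hold, each species can invade when rare, so the interior equilibrium is stable.

stable coexistence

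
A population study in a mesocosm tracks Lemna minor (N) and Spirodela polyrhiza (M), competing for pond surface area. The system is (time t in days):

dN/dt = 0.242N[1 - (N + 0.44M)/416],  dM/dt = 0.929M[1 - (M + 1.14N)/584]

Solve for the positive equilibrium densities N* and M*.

N* ≈ 319, M* ≈ 220

Setting both brackets to zero gives the nullclines N + 0.44M = 416 and 1.14N + M = 584.
Substituting M = 584 - 1.14N into the first: N(1 - 0.44·1.14) = 416 - 0.44·584.
So N* = 159/0.498 = 319, and then M* = 584 - 1.14·319 = 220.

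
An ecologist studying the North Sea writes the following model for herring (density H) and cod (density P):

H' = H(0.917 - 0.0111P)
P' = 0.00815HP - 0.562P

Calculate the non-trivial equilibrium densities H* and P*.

Set dP/dt = 0 with P > 0: 0.00815H - 0.562 = 0, so H* = 0.562/0.00815 = 69.
Set dH/dt = 0 with H > 0: 0.917 - 0.0111P = 0, so P* = 0.917/0.0111 = 82.6.

H* ≈ 69, P* ≈ 82.6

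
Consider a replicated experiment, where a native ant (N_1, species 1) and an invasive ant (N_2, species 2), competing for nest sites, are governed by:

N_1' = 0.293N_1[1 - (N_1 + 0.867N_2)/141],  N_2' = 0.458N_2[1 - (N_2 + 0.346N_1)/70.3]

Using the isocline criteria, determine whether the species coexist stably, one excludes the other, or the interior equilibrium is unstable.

Compare the nullcline intercepts: K1/α12 = 141/0.867 = 163 > K2 = 70.3; K2/α21 = 70.3/0.346 = 203 > K1 = 141.
Since both inequalities hold, each species can invade when rare, so the interior equilibrium is stable.

stable coexistence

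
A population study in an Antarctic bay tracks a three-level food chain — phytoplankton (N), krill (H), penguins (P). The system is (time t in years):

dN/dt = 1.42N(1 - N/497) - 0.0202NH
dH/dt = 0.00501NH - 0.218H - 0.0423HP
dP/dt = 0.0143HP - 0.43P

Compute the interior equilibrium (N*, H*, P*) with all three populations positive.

N* ≈ 284, H* ≈ 30.1, P* ≈ 28.5

From dP/dt = 0: 0.0143H* = 0.43, so H* = 30.1.
From dN/dt = 0: 1.42(1 - N*/497) = 0.0202·30.1, giving N* = 497·(1 - 0.428) = 284.
From dH/dt = 0: 0.00501·284 - 0.218 = 0.0423P*, so P* = 1.21/0.0423 = 28.5.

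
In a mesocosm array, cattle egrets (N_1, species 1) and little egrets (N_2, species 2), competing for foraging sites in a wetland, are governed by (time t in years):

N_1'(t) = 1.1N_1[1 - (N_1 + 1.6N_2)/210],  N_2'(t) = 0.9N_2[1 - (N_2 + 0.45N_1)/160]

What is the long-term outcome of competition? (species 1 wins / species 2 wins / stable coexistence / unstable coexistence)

Compare the nullcline intercepts: K1/α12 = 210/1.6 = 131 < K2 = 160; K2/α21 = 160/0.45 = 356 > K1 = 210.
Since the inequalities point opposite ways, species 2 can invade but species 1 cannot.

species 2 excludes species 1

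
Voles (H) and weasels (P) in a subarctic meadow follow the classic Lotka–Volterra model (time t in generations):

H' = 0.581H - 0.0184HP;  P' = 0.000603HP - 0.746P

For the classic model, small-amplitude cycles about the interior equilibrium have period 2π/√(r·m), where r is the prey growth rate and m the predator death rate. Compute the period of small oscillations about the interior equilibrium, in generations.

T ≈ 9.54 generations

Here r = 0.581 and m = 0.746, so r·m = 0.433.
ω = √0.433 = 0.658 per generation, hence T = 2π/ω ≈ 9.54 generations.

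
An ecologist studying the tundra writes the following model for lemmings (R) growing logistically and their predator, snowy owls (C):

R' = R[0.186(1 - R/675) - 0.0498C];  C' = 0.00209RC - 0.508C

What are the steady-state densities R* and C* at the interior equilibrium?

R* ≈ 243, C* ≈ 2.39

From dC/dt = 0 with C > 0: 0.00209R* = 0.508, so R* = 243.
Substitute into dR/dt = 0: 0.186(1 - 243/675) = 0.0498C*.
The bracket is 0.64, giving C* = 0.119/0.0498 = 2.39.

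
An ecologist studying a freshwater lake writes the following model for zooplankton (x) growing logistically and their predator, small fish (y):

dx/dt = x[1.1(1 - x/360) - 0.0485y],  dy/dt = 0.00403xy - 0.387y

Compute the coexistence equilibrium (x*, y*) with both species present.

From dy/dt = 0 with y > 0: 0.00403x* = 0.387, so x* = 96.
Substitute into dx/dt = 0: 1.1(1 - 96/360) = 0.0485y*.
The bracket is 0.733, giving y* = 0.807/0.0485 = 16.6.

x* ≈ 96, y* ≈ 16.6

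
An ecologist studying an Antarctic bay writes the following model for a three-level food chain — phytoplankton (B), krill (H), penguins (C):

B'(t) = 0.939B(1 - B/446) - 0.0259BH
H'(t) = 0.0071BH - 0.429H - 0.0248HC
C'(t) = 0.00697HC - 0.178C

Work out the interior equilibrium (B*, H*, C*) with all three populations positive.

From dC/dt = 0: 0.00697H* = 0.178, so H* = 25.5.
From dB/dt = 0: 0.939(1 - B*/446) = 0.0259·25.5, giving B* = 446·(1 - 0.704) = 132.
From dH/dt = 0: 0.0071·132 - 0.429 = 0.0248C*, so C* = 0.507/0.0248 = 20.4.

B* ≈ 132, H* ≈ 25.5, C* ≈ 20.4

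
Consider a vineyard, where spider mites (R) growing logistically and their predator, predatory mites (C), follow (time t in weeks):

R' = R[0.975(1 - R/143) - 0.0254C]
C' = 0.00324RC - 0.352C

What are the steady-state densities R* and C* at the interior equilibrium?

From dC/dt = 0 with C > 0: 0.00324R* = 0.352, so R* = 109.
Substitute into dR/dt = 0: 0.975(1 - 109/143) = 0.0254C*.
The bracket is 0.24, giving C* = 0.234/0.0254 = 9.22.

R* ≈ 109, C* ≈ 9.22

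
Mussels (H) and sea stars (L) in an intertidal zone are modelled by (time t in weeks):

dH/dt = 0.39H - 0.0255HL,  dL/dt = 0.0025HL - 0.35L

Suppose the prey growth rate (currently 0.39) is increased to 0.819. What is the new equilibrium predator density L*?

L* ≈ 32.1

At the interior fixed point, setting dH/dt = 0 with H > 0 fixes L* = (prey growth rate)/(HL coefficient) — independent of the other coefficients.
With the change, L* = 0.819/0.0255 = 32.1; it rises from 15.3.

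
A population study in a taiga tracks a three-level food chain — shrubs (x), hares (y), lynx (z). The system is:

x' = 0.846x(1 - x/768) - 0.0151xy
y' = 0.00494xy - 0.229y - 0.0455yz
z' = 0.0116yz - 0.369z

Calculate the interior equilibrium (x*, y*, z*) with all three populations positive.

x* ≈ 332, y* ≈ 31.8, z* ≈ 31

From dz/dt = 0: 0.0116y* = 0.369, so y* = 31.8.
From dx/dt = 0: 0.846(1 - x*/768) = 0.0151·31.8, giving x* = 768·(1 - 0.568) = 332.
From dy/dt = 0: 0.00494·332 - 0.229 = 0.0455z*, so z* = 1.41/0.0455 = 31.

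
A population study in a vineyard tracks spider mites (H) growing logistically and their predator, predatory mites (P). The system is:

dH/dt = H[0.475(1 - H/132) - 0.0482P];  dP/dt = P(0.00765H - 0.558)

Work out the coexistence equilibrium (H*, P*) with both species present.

From dP/dt = 0 with P > 0: 0.00765H* = 0.558, so H* = 72.9.
Substitute into dH/dt = 0: 0.475(1 - 72.9/132) = 0.0482P*.
The bracket is 0.447, giving P* = 0.213/0.0482 = 4.41.

H* ≈ 72.9, P* ≈ 4.41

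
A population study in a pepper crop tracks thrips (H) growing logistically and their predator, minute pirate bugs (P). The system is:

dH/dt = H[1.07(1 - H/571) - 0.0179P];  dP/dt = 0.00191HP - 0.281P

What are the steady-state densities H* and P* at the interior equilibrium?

H* ≈ 147, P* ≈ 44.4

From dP/dt = 0 with P > 0: 0.00191H* = 0.281, so H* = 147.
Substitute into dH/dt = 0: 1.07(1 - 147/571) = 0.0179P*.
The bracket is 0.742, giving P* = 0.794/0.0179 = 44.4.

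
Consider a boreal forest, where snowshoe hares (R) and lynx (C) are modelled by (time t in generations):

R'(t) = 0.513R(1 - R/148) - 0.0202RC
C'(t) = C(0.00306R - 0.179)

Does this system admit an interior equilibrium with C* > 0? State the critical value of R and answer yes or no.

Threshold R = 58.5; K > 58.5, so yes, the predator persists.

The predator equation gives dC/dt > 0 only when R > 0.179/0.00306 = 58.5.
Without the predator, R → K = 148. Since 148 > 58.5, the predator can invade and persist.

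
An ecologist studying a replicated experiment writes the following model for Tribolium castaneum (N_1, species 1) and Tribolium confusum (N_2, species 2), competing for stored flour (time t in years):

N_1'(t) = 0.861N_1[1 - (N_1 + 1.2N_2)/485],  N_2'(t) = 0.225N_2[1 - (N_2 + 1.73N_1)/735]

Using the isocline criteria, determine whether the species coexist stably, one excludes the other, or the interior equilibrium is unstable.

unstable coexistence (outcome depends on initial conditions)

Compare the nullcline intercepts: K1/α12 = 485/1.2 = 404 < K2 = 735; K2/α21 = 735/1.73 = 425 < K1 = 485.
Since both are reversed, neither can invade when rare; the interior point is a saddle.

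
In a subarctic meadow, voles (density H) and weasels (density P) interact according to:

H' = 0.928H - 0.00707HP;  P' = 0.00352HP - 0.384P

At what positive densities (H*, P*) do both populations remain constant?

Set dP/dt = 0 with P > 0: 0.00352H - 0.384 = 0, so H* = 0.384/0.00352 = 109.
Set dH/dt = 0 with H > 0: 0.928 - 0.00707P = 0, so P* = 0.928/0.00707 = 131.

H* ≈ 109, P* ≈ 131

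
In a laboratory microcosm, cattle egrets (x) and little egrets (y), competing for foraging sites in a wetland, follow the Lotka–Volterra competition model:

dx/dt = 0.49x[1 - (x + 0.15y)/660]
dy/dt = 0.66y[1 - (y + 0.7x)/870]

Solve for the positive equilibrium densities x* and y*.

x* ≈ 592, y* ≈ 456

Setting both brackets to zero gives the nullclines x + 0.15y = 660 and 0.7x + y = 870.
Substituting y = 870 - 0.7x into the first: x(1 - 0.15·0.7) = 660 - 0.15·870.
So x* = 530/0.895 = 592, and then y* = 870 - 0.7·592 = 456.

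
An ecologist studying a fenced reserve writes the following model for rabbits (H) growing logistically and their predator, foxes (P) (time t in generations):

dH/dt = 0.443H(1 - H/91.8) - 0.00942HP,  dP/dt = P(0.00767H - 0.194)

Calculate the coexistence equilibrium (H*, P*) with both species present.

From dP/dt = 0 with P > 0: 0.00767H* = 0.194, so H* = 25.3.
Substitute into dH/dt = 0: 0.443(1 - 25.3/91.8) = 0.00942P*.
The bracket is 0.724, giving P* = 0.321/0.00942 = 34.1.

H* ≈ 25.3, P* ≈ 34.1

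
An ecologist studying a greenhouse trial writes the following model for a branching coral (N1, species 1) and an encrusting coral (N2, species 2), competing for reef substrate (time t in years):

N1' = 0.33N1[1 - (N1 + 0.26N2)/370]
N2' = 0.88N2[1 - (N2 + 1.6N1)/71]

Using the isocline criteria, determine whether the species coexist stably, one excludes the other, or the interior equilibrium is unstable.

species 1 excludes species 2

Compare the nullcline intercepts: K1/α12 = 370/0.26 = 1420 > K2 = 71; K2/α21 = 71/1.6 = 44.4 < K1 = 370.
Since the inequalities point opposite ways, species 1 can invade but species 2 cannot.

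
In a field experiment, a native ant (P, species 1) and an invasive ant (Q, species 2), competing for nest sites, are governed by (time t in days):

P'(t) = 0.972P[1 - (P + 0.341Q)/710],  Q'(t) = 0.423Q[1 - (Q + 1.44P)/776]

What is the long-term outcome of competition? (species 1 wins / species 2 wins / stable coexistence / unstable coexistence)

species 1 excludes species 2

Compare the nullcline intercepts: K1/α12 = 710/0.341 = 2080 > K2 = 776; K2/α21 = 776/1.44 = 539 < K1 = 710.
Since the inequalities point opposite ways, species 1 can invade but species 2 cannot.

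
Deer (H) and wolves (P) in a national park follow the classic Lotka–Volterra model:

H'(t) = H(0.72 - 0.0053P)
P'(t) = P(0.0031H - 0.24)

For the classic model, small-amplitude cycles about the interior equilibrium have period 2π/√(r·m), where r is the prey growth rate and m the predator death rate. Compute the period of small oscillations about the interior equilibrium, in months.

T ≈ 15.1 months

Here r = 0.72 and m = 0.24, so r·m = 0.173.
ω = √0.173 = 0.416 per month, hence T = 2π/ω ≈ 15.1 months.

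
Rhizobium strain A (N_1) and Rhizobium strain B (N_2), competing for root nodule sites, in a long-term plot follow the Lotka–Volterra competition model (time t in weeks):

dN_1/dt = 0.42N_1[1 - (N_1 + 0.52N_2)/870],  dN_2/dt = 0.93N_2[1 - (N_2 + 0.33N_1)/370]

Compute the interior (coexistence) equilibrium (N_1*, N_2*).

N_1* ≈ 818, N_2* ≈ 100

Setting both brackets to zero gives the nullclines N_1 + 0.52N_2 = 870 and 0.33N_1 + N_2 = 370.
Substituting N_2 = 370 - 0.33N_1 into the first: N_1(1 - 0.52·0.33) = 870 - 0.52·370.
So N_1* = 678/0.828 = 818, and then N_2* = 370 - 0.33·818 = 100.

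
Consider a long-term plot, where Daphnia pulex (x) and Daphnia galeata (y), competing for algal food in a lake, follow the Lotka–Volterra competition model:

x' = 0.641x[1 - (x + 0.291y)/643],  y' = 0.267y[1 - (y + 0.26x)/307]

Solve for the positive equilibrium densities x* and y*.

Setting both brackets to zero gives the nullclines x + 0.291y = 643 and 0.26x + y = 307.
Substituting y = 307 - 0.26x into the first: x(1 - 0.291·0.26) = 643 - 0.291·307.
So x* = 554/0.924 = 599, and then y* = 307 - 0.26·599 = 151.

x* ≈ 599, y* ≈ 151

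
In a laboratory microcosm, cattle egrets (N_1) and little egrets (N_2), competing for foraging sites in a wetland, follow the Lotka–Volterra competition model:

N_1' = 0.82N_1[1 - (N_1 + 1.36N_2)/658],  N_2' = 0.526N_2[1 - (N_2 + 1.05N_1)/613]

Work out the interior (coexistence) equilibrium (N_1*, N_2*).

Setting both brackets to zero gives the nullclines N_1 + 1.36N_2 = 658 and 1.05N_1 + N_2 = 613.
Substituting N_2 = 613 - 1.05N_1 into the first: N_1(1 - 1.36·1.05) = 658 - 1.36·613.
So N_1* = -176/-0.428 = 410, and then N_2* = 613 - 1.05·410 = 182.

N_1* ≈ 410, N_2* ≈ 182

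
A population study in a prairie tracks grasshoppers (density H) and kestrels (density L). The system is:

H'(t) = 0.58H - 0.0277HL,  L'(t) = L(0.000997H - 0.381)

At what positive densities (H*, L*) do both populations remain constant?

Set dL/dt = 0 with L > 0: 0.000997H - 0.381 = 0, so H* = 0.381/0.000997 = 382.
Set dH/dt = 0 with H > 0: 0.58 - 0.0277L = 0, so L* = 0.58/0.0277 = 20.9.

H* ≈ 382, L* ≈ 20.9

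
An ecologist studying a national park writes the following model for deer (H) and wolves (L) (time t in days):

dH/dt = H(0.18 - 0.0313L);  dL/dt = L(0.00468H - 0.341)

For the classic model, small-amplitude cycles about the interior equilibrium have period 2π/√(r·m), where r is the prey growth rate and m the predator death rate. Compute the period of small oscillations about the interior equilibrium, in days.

Here r = 0.18 and m = 0.341, so r·m = 0.0614.
ω = √0.0614 = 0.248 per day, hence T = 2π/ω ≈ 25.4 days.

T ≈ 25.4 days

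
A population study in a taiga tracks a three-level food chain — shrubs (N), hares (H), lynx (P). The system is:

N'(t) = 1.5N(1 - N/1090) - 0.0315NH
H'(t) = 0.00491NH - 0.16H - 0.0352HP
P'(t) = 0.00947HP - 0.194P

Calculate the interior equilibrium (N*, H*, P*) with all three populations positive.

N* ≈ 621, H* ≈ 20.5, P* ≈ 82.1

From dP/dt = 0: 0.00947H* = 0.194, so H* = 20.5.
From dN/dt = 0: 1.5(1 - N*/1090) = 0.0315·20.5, giving N* = 1090·(1 - 0.43) = 621.
From dH/dt = 0: 0.00491·621 - 0.16 = 0.0352P*, so P* = 2.89/0.0352 = 82.1.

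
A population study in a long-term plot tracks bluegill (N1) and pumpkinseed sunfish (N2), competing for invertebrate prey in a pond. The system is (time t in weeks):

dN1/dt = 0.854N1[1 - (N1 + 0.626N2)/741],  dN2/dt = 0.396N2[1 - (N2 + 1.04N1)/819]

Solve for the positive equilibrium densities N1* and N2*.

N1* ≈ 654, N2* ≈ 139

Setting both brackets to zero gives the nullclines N1 + 0.626N2 = 741 and 1.04N1 + N2 = 819.
Substituting N2 = 819 - 1.04N1 into the first: N1(1 - 0.626·1.04) = 741 - 0.626·819.
So N1* = 228/0.349 = 654, and then N2* = 819 - 1.04·654 = 139.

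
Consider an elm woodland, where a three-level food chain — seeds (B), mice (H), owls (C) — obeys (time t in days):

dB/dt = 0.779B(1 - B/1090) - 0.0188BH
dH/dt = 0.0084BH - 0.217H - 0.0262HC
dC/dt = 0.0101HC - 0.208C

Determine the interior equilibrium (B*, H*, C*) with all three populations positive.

B* ≈ 548, H* ≈ 20.6, C* ≈ 167

From dC/dt = 0: 0.0101H* = 0.208, so H* = 20.6.
From dB/dt = 0: 0.779(1 - B*/1090) = 0.0188·20.6, giving B* = 1090·(1 - 0.497) = 548.
From dH/dt = 0: 0.0084·548 - 0.217 = 0.0262C*, so C* = 4.39/0.0262 = 167.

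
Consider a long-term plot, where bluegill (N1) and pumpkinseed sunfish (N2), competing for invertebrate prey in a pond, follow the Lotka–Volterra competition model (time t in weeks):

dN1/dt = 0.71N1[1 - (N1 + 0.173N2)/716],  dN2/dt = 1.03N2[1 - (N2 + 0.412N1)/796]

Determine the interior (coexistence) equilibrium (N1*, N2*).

Setting both brackets to zero gives the nullclines N1 + 0.173N2 = 716 and 0.412N1 + N2 = 796.
Substituting N2 = 796 - 0.412N1 into the first: N1(1 - 0.173·0.412) = 716 - 0.173·796.
So N1* = 578/0.929 = 623, and then N2* = 796 - 0.412·623 = 539.

N1* ≈ 623, N2* ≈ 539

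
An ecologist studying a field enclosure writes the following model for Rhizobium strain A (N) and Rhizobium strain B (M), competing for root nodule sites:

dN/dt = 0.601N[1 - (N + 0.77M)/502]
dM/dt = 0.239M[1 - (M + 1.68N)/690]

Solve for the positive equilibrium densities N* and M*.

N* ≈ 99.8, M* ≈ 522

Setting both brackets to zero gives the nullclines N + 0.77M = 502 and 1.68N + M = 690.
Substituting M = 690 - 1.68N into the first: N(1 - 0.77·1.68) = 502 - 0.77·690.
So N* = -29.3/-0.294 = 99.8, and then M* = 690 - 1.68·99.8 = 522.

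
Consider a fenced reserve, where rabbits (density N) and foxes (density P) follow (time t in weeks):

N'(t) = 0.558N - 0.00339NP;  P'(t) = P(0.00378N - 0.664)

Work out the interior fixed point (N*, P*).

Set dP/dt = 0 with P > 0: 0.00378N - 0.664 = 0, so N* = 0.664/0.00378 = 176.
Set dN/dt = 0 with N > 0: 0.558 - 0.00339P = 0, so P* = 0.558/0.00339 = 165.

N* ≈ 176, P* ≈ 165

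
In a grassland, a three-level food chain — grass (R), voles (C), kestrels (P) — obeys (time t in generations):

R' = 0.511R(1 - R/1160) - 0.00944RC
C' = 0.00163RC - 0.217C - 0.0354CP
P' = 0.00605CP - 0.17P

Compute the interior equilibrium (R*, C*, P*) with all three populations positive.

From dP/dt = 0: 0.00605C* = 0.17, so C* = 28.1.
From dR/dt = 0: 0.511(1 - R*/1160) = 0.00944·28.1, giving R* = 1160·(1 - 0.519) = 558.
From dC/dt = 0: 0.00163·558 - 0.217 = 0.0354P*, so P* = 0.692/0.0354 = 19.6.

R* ≈ 558, C* ≈ 28.1, P* ≈ 19.6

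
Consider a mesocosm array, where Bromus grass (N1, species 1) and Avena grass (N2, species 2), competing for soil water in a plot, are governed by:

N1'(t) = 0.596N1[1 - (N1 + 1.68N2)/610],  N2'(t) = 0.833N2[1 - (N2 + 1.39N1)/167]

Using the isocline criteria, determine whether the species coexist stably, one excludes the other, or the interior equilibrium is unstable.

species 1 excludes species 2

Compare the nullcline intercepts: K1/α12 = 610/1.68 = 363 > K2 = 167; K2/α21 = 167/1.39 = 120 < K1 = 610.
Since the inequalities point opposite ways, species 1 can invade but species 2 cannot.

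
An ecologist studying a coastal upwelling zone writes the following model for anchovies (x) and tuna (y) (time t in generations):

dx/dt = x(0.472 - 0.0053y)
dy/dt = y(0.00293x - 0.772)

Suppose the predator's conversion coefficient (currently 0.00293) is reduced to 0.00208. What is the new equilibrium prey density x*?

x* ≈ 371

At the interior fixed point, setting dy/dt = 0 with y > 0 fixes x* = (predator death rate)/(xy coefficient) — independent of the other coefficients.
With the change, x* = 0.772/0.00208 = 371; it rises from 263.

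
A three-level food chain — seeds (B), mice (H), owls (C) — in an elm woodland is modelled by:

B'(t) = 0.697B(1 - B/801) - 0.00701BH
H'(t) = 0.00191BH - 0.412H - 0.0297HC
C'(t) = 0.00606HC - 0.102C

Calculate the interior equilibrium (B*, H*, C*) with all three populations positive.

B* ≈ 665, H* ≈ 16.8, C* ≈ 28.9

From dC/dt = 0: 0.00606H* = 0.102, so H* = 16.8.
From dB/dt = 0: 0.697(1 - B*/801) = 0.00701·16.8, giving B* = 801·(1 - 0.169) = 665.
From dH/dt = 0: 0.00191·665 - 0.412 = 0.0297C*, so C* = 0.859/0.0297 = 28.9.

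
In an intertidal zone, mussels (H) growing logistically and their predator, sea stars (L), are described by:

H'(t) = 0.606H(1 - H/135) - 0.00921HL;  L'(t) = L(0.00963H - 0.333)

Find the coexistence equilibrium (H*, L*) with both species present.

From dL/dt = 0 with L > 0: 0.00963H* = 0.333, so H* = 34.6.
Substitute into dH/dt = 0: 0.606(1 - 34.6/135) = 0.00921L*.
The bracket is 0.744, giving L* = 0.451/0.00921 = 48.9.

H* ≈ 34.6, L* ≈ 48.9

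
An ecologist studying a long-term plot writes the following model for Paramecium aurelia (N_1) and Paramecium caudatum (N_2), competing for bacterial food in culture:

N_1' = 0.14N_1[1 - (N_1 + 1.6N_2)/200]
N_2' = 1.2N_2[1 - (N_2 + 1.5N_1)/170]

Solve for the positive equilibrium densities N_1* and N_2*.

Setting both brackets to zero gives the nullclines N_1 + 1.6N_2 = 200 and 1.5N_1 + N_2 = 170.
Substituting N_2 = 170 - 1.5N_1 into the first: N_1(1 - 1.6·1.5) = 200 - 1.6·170.
So N_1* = -72/-1.4 = 51.4, and then N_2* = 170 - 1.5·51.4 = 92.9.

N_1* ≈ 51.4, N_2* ≈ 92.9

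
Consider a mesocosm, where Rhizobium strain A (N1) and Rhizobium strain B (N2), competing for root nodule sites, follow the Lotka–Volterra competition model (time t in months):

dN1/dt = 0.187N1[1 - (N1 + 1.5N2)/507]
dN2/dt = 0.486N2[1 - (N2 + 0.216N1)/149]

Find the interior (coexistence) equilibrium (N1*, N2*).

Setting both brackets to zero gives the nullclines N1 + 1.5N2 = 507 and 0.216N1 + N2 = 149.
Substituting N2 = 149 - 0.216N1 into the first: N1(1 - 1.5·0.216) = 507 - 1.5·149.
So N1* = 284/0.676 = 419, and then N2* = 149 - 0.216·419 = 58.4.

N1* ≈ 419, N2* ≈ 58.4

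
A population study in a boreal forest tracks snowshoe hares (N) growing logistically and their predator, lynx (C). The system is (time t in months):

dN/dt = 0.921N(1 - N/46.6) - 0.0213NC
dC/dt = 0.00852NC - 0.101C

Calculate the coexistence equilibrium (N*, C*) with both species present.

From dC/dt = 0 with C > 0: 0.00852N* = 0.101, so N* = 11.9.
Substitute into dN/dt = 0: 0.921(1 - 11.9/46.6) = 0.0213C*.
The bracket is 0.746, giving C* = 0.687/0.0213 = 32.2.

N* ≈ 11.9, C* ≈ 32.2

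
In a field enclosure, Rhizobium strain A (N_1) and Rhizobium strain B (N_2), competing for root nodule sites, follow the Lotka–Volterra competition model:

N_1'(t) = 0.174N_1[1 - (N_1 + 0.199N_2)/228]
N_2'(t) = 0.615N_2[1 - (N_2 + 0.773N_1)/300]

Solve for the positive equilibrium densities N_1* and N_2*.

N_1* ≈ 199, N_2* ≈ 146

Setting both brackets to zero gives the nullclines N_1 + 0.199N_2 = 228 and 0.773N_1 + N_2 = 300.
Substituting N_2 = 300 - 0.773N_1 into the first: N_1(1 - 0.199·0.773) = 228 - 0.199·300.
So N_1* = 168/0.846 = 199, and then N_2* = 300 - 0.773·199 = 146.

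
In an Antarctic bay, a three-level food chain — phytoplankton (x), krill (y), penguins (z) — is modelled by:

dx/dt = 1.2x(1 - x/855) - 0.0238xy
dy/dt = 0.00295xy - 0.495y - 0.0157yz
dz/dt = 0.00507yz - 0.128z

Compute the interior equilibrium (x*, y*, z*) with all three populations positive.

x* ≈ 427, y* ≈ 25.2, z* ≈ 48.7

From dz/dt = 0: 0.00507y* = 0.128, so y* = 25.2.
From dx/dt = 0: 1.2(1 - x*/855) = 0.0238·25.2, giving x* = 855·(1 - 0.501) = 427.
From dy/dt = 0: 0.00295·427 - 0.495 = 0.0157z*, so z* = 0.764/0.0157 = 48.7.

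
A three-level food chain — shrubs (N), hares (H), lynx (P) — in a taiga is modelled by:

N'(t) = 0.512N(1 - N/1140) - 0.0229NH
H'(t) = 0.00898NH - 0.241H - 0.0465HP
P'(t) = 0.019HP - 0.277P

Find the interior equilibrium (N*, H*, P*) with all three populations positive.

From dP/dt = 0: 0.019H* = 0.277, so H* = 14.6.
From dN/dt = 0: 0.512(1 - N*/1140) = 0.0229·14.6, giving N* = 1140·(1 - 0.652) = 397.
From dH/dt = 0: 0.00898·397 - 0.241 = 0.0465P*, so P* = 3.32/0.0465 = 71.4.

N* ≈ 397, H* ≈ 14.6, P* ≈ 71.4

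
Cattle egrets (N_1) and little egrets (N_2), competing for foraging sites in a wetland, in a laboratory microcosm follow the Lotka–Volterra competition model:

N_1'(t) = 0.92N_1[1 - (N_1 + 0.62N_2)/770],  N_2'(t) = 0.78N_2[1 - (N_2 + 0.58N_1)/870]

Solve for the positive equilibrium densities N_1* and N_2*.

N_1* ≈ 360, N_2* ≈ 661

Setting both brackets to zero gives the nullclines N_1 + 0.62N_2 = 770 and 0.58N_1 + N_2 = 870.
Substituting N_2 = 870 - 0.58N_1 into the first: N_1(1 - 0.62·0.58) = 770 - 0.62·870.
So N_1* = 231/0.64 = 360, and then N_2* = 870 - 0.58·360 = 661.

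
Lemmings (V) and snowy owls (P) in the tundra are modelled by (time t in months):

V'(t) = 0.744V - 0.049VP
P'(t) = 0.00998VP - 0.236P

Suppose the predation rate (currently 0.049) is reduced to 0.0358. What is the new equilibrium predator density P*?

P* ≈ 20.8

At the interior fixed point, setting dV/dt = 0 with V > 0 fixes P* = (prey growth rate)/(VP coefficient) — independent of the other coefficients.
With the change, P* = 0.744/0.0358 = 20.8; it rises from 15.2.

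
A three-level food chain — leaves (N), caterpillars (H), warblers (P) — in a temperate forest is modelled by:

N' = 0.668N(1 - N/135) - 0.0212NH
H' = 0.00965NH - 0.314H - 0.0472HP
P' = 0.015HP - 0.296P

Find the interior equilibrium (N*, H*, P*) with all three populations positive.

From dP/dt = 0: 0.015H* = 0.296, so H* = 19.7.
From dN/dt = 0: 0.668(1 - N*/135) = 0.0212·19.7, giving N* = 135·(1 - 0.626) = 50.5.
From dH/dt = 0: 0.00965·50.5 - 0.314 = 0.0472P*, so P* = 0.173/0.0472 = 3.66.

N* ≈ 50.5, H* ≈ 19.7, P* ≈ 3.66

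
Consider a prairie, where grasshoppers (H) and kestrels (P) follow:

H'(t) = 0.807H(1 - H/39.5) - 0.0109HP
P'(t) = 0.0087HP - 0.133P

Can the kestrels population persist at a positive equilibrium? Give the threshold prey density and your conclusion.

The predator equation gives dP/dt > 0 only when H > 0.133/0.0087 = 15.3.
Without the predator, H → K = 39.5. Since 39.5 > 15.3, the predator can invade and persist.

Threshold H = 15.3; K > 15.3, so yes, the predator persists.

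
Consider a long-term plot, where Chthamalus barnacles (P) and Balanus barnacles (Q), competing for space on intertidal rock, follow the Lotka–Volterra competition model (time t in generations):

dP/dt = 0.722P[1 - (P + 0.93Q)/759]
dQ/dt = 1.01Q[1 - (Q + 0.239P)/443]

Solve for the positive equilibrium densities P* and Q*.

Setting both brackets to zero gives the nullclines P + 0.93Q = 759 and 0.239P + Q = 443.
Substituting Q = 443 - 0.239P into the first: P(1 - 0.93·0.239) = 759 - 0.93·443.
So P* = 347/0.778 = 446, and then Q* = 443 - 0.239·446 = 336.

P* ≈ 446, Q* ≈ 336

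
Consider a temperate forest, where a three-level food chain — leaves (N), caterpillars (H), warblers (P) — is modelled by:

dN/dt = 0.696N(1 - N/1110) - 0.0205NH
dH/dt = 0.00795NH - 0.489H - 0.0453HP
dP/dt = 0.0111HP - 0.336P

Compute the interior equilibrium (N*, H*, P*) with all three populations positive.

N* ≈ 120, H* ≈ 30.3, P* ≈ 10.3

From dP/dt = 0: 0.0111H* = 0.336, so H* = 30.3.
From dN/dt = 0: 0.696(1 - N*/1110) = 0.0205·30.3, giving N* = 1110·(1 - 0.892) = 120.
From dH/dt = 0: 0.00795·120 - 0.489 = 0.0453P*, so P* = 0.468/0.0453 = 10.3.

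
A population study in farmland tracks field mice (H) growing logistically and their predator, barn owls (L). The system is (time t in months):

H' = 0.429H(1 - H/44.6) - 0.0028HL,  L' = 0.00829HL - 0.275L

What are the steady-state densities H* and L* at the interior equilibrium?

From dL/dt = 0 with L > 0: 0.00829H* = 0.275, so H* = 33.2.
Substitute into dH/dt = 0: 0.429(1 - 33.2/44.6) = 0.0028L*.
The bracket is 0.256, giving L* = 0.11/0.0028 = 39.3.

H* ≈ 33.2, L* ≈ 39.3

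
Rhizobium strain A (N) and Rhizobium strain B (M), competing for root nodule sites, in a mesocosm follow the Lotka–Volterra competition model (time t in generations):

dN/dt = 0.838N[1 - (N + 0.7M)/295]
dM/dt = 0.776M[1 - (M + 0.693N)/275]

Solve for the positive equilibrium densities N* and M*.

N* ≈ 199, M* ≈ 137

Setting both brackets to zero gives the nullclines N + 0.7M = 295 and 0.693N + M = 275.
Substituting M = 275 - 0.693N into the first: N(1 - 0.7·0.693) = 295 - 0.7·275.
So N* = 102/0.515 = 199, and then M* = 275 - 0.693·199 = 137.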